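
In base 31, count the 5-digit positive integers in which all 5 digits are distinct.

First digit: 30 (nonzero). Second: 30 (not first). Third: 29, etc.
Total: 30 x 30 x 29 x 28 x 27.

Final answer: 19731600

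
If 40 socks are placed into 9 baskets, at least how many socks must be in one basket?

By the pigeonhole principle: ceiling(40/9).

Final answer: 5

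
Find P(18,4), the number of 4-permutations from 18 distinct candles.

P(18,4) = 18!/(18-4)! = 18!/14!.

Final answer: P(18,4) = 73440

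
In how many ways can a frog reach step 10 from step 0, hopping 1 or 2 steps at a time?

Let f(n) be the number of climbs. Removing the last move (1 or 2 steps) gives f(n) = f(n-1) + f(n-2); base cases f(1)=1, f(2)=2.
Iterating the recurrence: f(1)=1, f(2)=2, f(3)=3, f(4)=5, f(5)=8, f(6)=13, f(7)=21, f(8)=34, f(9)=55, f(10)=89.

Final answer: 89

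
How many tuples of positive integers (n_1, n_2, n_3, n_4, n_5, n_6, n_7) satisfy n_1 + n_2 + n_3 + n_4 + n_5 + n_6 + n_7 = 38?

Substitute n'_i = n_i - 1 (so n'_i >= 0). Then sum n'_i = 38 - 7 = 31.
Stars and bars: C(31+7-1, 7-1) = C(37,6).

Final answer: C(37,6) = 2324784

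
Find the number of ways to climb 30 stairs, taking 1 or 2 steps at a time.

Condition on the final move: it is a 1-step (f(n-1) ways to get there) or a 2-step (f(n-2) ways), so f(n) = f(n-1) + f(n-2), with f(1)=1, f(2)=2.
Iterating the recurrence: f(1)=1, f(2)=2, f(3)=3, f(4)=5, f(5)=8, f(6)=13, f(7)=21, f(8)=34, f(9)=55, f(10)=89, f(11)=144, f(12)=233, f(13)=377, f(14)=610, f(15)=987, f(16)=1597, f(17)=2584, f(18)=4181, f(19)=6765, f(20)=10946, f(21)=17711, f(22)=28657, f(23)=46368, f(24)=75025, f(25)=121393, f(26)=196418, f(27)=317811, f(28)=514229, f(29)=832040, f(30)=1346269.

Final answer: 1346269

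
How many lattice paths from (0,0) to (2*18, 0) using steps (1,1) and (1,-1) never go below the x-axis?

Total monotonic paths to (18,18): C(36,18) = 9075135300.
Reflecting each bad path at its first crossing gives a bijection with paths to (17,19): C(36,19) = 8597496600.
Valid Dyck paths: 9075135300 - 8597496600.
(Equivalently, C_{18} = C(36,18)/19 = 9075135300/19.)

Final answer: C_{18} = 477638700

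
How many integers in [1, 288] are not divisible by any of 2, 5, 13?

|div by 2|=144, |div by 5|=57, |div by 13|=22.
|div by 2&5|=28, |div by 2&13|=11, |div by 5&13|=4, |div by all|=2.
By inclusion-exclusion, divisible by at least one: 144+57+22-28-11-4+2 = 182.
Not divisible by any: 288 - 182.

Final answer: 106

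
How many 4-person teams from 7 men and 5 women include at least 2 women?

Sum over valid woman counts:
C(5,2)C(7,2) = 210
C(5,3)C(7,1) = 70
C(5,4)C(7,0) = 5
Total: 210 + 70 + 5.

Final answer: 285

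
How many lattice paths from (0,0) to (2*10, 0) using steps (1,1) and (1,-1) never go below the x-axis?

Total monotonic paths to (10,10): C(20,10) = 184756.
Reflecting each bad path at its first crossing gives a bijection with paths to (9,11): C(20,11) = 167960.
Valid Dyck paths: 184756 - 167960.
(Equivalently, C_{10} = C(20,10)/11 = 184756/11.)

Final answer: C_{10} = 16796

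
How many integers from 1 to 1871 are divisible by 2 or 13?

Multiples of 2: 935. Multiples of 13: 143. Of both (lcm=26): 71.
By inclusion-exclusion: 935 + 143 - 71.

Final answer: 1007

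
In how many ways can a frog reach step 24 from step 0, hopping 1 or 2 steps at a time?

Condition on the final move: it is a 1-step (f(n-1) ways to get there) or a 2-step (f(n-2) ways), so f(n) = f(n-1) + f(n-2), with f(1)=1, f(2)=2.
Iterating the recurrence: f(1)=1, f(2)=2, f(3)=3, f(4)=5, f(5)=8, f(6)=13, f(7)=21, f(8)=34, f(9)=55, f(10)=89, f(11)=144, f(12)=233, f(13)=377, f(14)=610, f(15)=987, f(16)=1597, f(17)=2584, f(18)=4181, f(19)=6765, f(20)=10946, f(21)=17711, f(22)=28657, f(23)=46368, f(24)=75025.

Final answer: 75025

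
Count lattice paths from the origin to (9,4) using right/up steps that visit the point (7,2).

Paths (0,0)->(7,2): C(9,2) = 36.
Paths (7,2)->(9,4): C(4,2) = 6.
By multiplication principle: 36 x 6.

Final answer: 216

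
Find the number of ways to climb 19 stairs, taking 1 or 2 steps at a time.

Let f(n) count the ways. The last step is size 1 or 2, so f(n) = f(n-1) + f(n-2) with f(1)=1, f(2)=2.
Computing successive values: f(1)=1, f(2)=2, f(3)=3, f(4)=5, f(5)=8, f(6)=13, f(7)=21, f(8)=34, f(9)=55, f(10)=89, f(11)=144, f(12)=233, f(13)=377, f(14)=610, f(15)=987, f(16)=1597, f(17)=2584, f(18)=4181, f(19)=6765.

Final answer: 6765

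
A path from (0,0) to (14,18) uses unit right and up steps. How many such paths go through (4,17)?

Paths (0,0)->(4,17): C(21,17) = 5985.
Paths (4,17)->(14,18): C(11,1) = 11.
By multiplication principle: 5985 x 11.

Final answer: 65835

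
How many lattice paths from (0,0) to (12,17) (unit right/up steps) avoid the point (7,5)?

Total paths to (12,17): C(29,17) = 51895935.
Paths through (7,5): C(12,5) x C(17,12) = 4900896.
Avoiding (7,5): 51895935 - 4900896.

Final answer: 46995039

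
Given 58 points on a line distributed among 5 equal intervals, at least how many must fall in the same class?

By pigeonhole with 58 objects and 5 categories: ceiling(58/5).

Final answer: 12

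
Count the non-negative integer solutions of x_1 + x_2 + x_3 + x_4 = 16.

Stars and bars with 16 stars and 3 bars:
C(16+4-1, 4-1) = C(19,3).

Final answer: C(19,3) = 969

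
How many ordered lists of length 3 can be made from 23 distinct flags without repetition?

P(23,3) = 23!/(23-3)! = 23!/20!.

Final answer: P(23,3) = 10626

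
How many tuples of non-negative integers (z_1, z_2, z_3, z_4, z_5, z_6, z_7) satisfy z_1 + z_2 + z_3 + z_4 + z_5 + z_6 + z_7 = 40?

Stars and bars with 40 stars and 6 bars:
C(40+7-1, 7-1) = C(46,6).

Final answer: C(46,6) = 9366819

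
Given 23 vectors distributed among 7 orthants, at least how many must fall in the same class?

By pigeonhole with 23 objects and 7 categories: ceiling(23/7).

Final answer: 4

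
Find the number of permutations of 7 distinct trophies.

The number of ways to arrange 7 distinct objects is 7!.

Final answer: 7! = 5040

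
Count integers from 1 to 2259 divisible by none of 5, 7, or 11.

|div by 5|=451, |div by 7|=322, |div by 11|=205.
|div by 5&7|=64, |div by 5&11|=41, |div by 7&11|=29, |div by all|=5.
By inclusion-exclusion, divisible by at least one: 451+322+205-64-41-29+5 = 849.
Not divisible by any: 2259 - 849.

Final answer: 1410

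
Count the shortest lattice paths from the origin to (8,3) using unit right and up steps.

Each path has 8 right steps and 3 up steps in some order (11 steps total).
Choose which 3 of the 11 steps are up: C(11,3).

Final answer: C(11,3) = 165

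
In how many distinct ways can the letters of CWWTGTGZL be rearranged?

Letters (C:1, G:2, L:1, T:2, W:2, Z:1). Total letters: 9.
Permutations = 9!/(2! x 2! x 2!).

Final answer: 45360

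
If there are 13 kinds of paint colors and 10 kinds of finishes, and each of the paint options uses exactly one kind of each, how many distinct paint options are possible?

By the multiplication principle: 13 x 10.

Final answer: 130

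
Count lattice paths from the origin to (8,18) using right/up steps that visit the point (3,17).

Paths (0,0)->(3,17): C(20,17) = 1140.
Paths (3,17)->(8,18): C(6,1) = 6.
By multiplication principle: 1140 x 6.

Final answer: 6840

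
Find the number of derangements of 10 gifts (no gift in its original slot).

Use the recurrence D(n) = (n-1)(D(n-1) + D(n-2)) with D(0)=1, D(1)=0.
D(2) = 1 x (0 + 1) = 1
D(3) = 2 x (1 + 0) = 2
D(4) = 3 x (2 + 1) = 9
D(5) = 4 x (9 + 2) = 44
D(6) = 5 x (44 + 9) = 265
D(7) = 6 x (265 + 44) = 1854
D(8) = 7 x (1854 + 265) = 14833
D(9) = 8 x (14833 + 1854) = 133496
D(10) = 9 x (D(9) + D(8)) = 9 x (133496 + 14833)

Final answer: D(10) = 1334961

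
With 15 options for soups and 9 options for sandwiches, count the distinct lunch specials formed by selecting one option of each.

By the multiplication principle: 15 x 9.

Final answer: 135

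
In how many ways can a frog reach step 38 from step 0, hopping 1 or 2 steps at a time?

Let f(n) count the ways. The last step is size 1 or 2, so f(n) = f(n-1) + f(n-2) with f(1)=1, f(2)=2.
Iterating the recurrence: f(1)=1, f(2)=2, f(3)=3, f(4)=5, f(5)=8, f(6)=13, f(7)=21, f(8)=34, f(9)=55, f(10)=89, f(11)=144, f(12)=233, f(13)=377, f(14)=610, f(15)=987, f(16)=1597, f(17)=2584, f(18)=4181, f(19)=6765, f(20)=10946, f(21)=17711, f(22)=28657, f(23)=46368, f(24)=75025, f(25)=121393, f(26)=196418, f(27)=317811, f(28)=514229, f(29)=832040, f(30)=1346269, f(31)=2178309, f(32)=3524578, f(33)=5702887, f(34)=9227465, f(35)=14930352, f(36)=24157817, f(37)=39088169, f(38)=63245986.

Final answer: 63245986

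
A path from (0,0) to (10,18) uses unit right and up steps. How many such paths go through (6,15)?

Paths (0,0)->(6,15): C(21,15) = 54264.
Paths (6,15)->(10,18): C(7,3) = 35.
By multiplication principle: 54264 x 35.

Final answer: 1899240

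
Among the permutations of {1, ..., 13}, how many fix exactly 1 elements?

Choose which 1 elements are fixed: C(13,1) = 13.
Derange the remaining 12 using D(j) = (j-1)(D(j-1) + D(j-2)), D(0)=1, D(1)=0: D(2)=1, D(3)=2, D(4)=9, D(5)=44, D(6)=265, D(7)=1854, D(8)=14833, D(9)=133496, D(10)=1334961, D(11)=14684570, D(12)=176214841.
Total: 13 x 176214841.

Final answer: C(13,1) D(12) = 2290792933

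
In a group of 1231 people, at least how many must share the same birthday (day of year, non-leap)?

There are 365 possible values for birthday (day of year, non-leap). With 1231 people and 365 categories, by pigeonhole: ceiling(1231/365).

Final answer: 4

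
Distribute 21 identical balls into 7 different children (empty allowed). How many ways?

Stars and bars: C(n+k-1, k-1) = C(27,6).

Final answer: C(27,6) = 296010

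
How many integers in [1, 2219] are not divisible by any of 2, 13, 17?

|div by 2|=1109, |div by 13|=170, |div by 17|=130.
|div by 2&13|=85, |div by 2&17|=65, |div by 13&17|=10, |div by all|=5.
By inclusion-exclusion, divisible by at least one: 1109+170+130-85-65-10+5 = 1254.
Not divisible by any: 2219 - 1254.

Final answer: 965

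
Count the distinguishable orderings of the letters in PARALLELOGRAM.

Letters (A:3, E:1, G:1, L:3, M:1, O:1, P:1, R:2). Total letters: 13.
Permutations = 13!/(3! x 3! x 2!).

Final answer: 86486400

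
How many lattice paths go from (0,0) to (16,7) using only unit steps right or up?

Each path has 16 right steps and 7 up steps in some order (23 steps total).
Choose which 7 of the 23 steps are up: C(23,7).

Final answer: C(23,7) = 245157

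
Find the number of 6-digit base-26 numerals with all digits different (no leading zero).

The leading digit has 25 choices (anything but zero); the next has 25 (anything but the first), then 24, and so on, one fewer each time.
Total: 25 x 25 x 24 x 23 x 22 x 21.

Final answer: 159390000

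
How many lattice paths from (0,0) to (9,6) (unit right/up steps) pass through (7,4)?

Paths (0,0)->(7,4): C(11,4) = 330.
Paths (7,4)->(9,6): C(4,2) = 6.
By multiplication principle: 330 x 6.

Final answer: 1980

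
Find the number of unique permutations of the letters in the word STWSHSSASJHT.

Letters (A:1, H:2, J:1, S:5, T:2, W:1). Total letters: 12.
Permutations = 12!/(5! x 2! x 2!).

Final answer: 997920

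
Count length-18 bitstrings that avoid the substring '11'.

A valid string ends in 0 (append to any length-(n-1) valid string) or in 01 (append to any length-(n-2) valid string), so a(n) = a(n-1) + a(n-2) with a(1)=2, a(2)=3.
Computing successive values: a(1)=2, a(2)=3, a(3)=5, a(4)=8, a(5)=13, a(6)=21, a(7)=34, a(8)=55, a(9)=89, a(10)=144, a(11)=233, a(12)=377, a(13)=610, a(14)=987, a(15)=1597, a(16)=2584, a(17)=4181, a(18)=6765.

Final answer: 6765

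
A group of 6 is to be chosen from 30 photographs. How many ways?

C(30,6) = 30!/(6! x 24!).

Final answer: \binom{30}{6} = 593775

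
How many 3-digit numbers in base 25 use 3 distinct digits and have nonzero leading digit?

The leading digit has 24 choices (anything but zero); the next has 24 (anything but the first), then 23, and so on, one fewer each time.
Total: 24 x 24 x 23.

Final answer: 13248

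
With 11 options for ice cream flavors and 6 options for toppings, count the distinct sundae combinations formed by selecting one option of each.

By the multiplication principle: 11 x 6.

Final answer: 66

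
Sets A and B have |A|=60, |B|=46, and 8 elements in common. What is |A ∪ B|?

|A union B| = |A| + |B| - |A intersect B| = 60 + 46 - 8.

Final answer: 98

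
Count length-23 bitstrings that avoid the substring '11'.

Classify by the final bit: ...0 gives a(n-1) strings, ...01 gives a(n-2) strings. Thus a(n) = a(n-1) + a(n-2) with a(1)=2, a(2)=3.
Building up term by term: a(1)=2, a(2)=3, a(3)=5, a(4)=8, a(5)=13, a(6)=21, a(7)=34, a(8)=55, a(9)=89, a(10)=144, a(11)=233, a(12)=377, a(13)=610, a(14)=987, a(15)=1597, a(16)=2584, a(17)=4181, a(18)=6765, a(19)=10946, a(20)=17711, a(21)=28657, a(22)=46368, a(23)=75025.

Final answer: 75025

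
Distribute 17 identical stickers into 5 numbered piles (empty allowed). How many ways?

Stars and bars: C(n+k-1, k-1) = C(21,4).

Final answer: C(21,4) = 5985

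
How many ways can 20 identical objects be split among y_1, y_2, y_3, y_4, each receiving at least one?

Substitute y'_i = y_i - 1 (so y'_i >= 0). Then sum y'_i = 20 - 4 = 16.
Stars and bars: C(16+4-1, 4-1) = C(19,3).

Final answer: C(19,3) = 969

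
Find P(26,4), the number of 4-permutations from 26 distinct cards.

P(26,4) = 26!/(26-4)! = 26!/22!.

Final answer: P(26,4) = 358800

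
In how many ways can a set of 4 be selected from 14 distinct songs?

C(14,4) = 14!/(4! x (14-4)!).

Final answer: C(14,4) = 1001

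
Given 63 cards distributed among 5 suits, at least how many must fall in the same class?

By pigeonhole with 63 objects and 5 categories: ceiling(63/5).

Final answer: 13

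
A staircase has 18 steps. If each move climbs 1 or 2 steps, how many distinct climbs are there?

Let f(n) count the ways. The last step is size 1 or 2, so f(n) = f(n-1) + f(n-2) with f(1)=1, f(2)=2.
Computing successive values: f(1)=1, f(2)=2, f(3)=3, f(4)=5, f(5)=8, f(6)=13, f(7)=21, f(8)=34, f(9)=55, f(10)=89, f(11)=144, f(12)=233, f(13)=377, f(14)=610, f(15)=987, f(16)=1597, f(17)=2584, f(18)=4181.

Final answer: 4181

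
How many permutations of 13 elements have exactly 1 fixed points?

Choose which 1 elements are fixed: C(13,1) = 13.
Derange the remaining 12 using D(j) = (j-1)(D(j-1) + D(j-2)), D(0)=1, D(1)=0: D(2)=1, D(3)=2, D(4)=9, D(5)=44, D(6)=265, D(7)=1854, D(8)=14833, D(9)=133496, D(10)=1334961, D(11)=14684570, D(12)=176214841.
Total: 13 x 176214841.

Final answer: C(13,1) D(12) = 2290792933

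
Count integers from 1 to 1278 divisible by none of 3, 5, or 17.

|div by 3|=426, |div by 5|=255, |div by 17|=75.
|div by 3&5|=85, |div by 3&17|=25, |div by 5&17|=15, |div by all|=5.
By inclusion-exclusion, divisible by at least one: 426+255+75-85-25-15+5 = 636.
Not divisible by any: 1278 - 636.

Final answer: 642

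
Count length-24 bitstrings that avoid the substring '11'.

Let a(n) count valid strings. If the last bit is 0 the prefix is any valid string of length n-1; if it is 1 the string must end in 01 with a valid prefix of length n-2. So a(n) = a(n-1) + a(n-2), a(1)=2, a(2)=3.
Iterating the recurrence: a(1)=2, a(2)=3, a(3)=5, a(4)=8, a(5)=13, a(6)=21, a(7)=34, a(8)=55, a(9)=89, a(10)=144, a(11)=233, a(12)=377, a(13)=610, a(14)=987, a(15)=1597, a(16)=2584, a(17)=4181, a(18)=6765, a(19)=10946, a(20)=17711, a(21)=28657, a(22)=46368, a(23)=75025, a(24)=121393.

Final answer: 121393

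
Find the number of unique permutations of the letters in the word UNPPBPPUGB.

Letters (B:2, G:1, N:1, P:4, U:2). Total letters: 10.
Permutations = 10!/(4! x 2! x 2!).

Final answer: 37800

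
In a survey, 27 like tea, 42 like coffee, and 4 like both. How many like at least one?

|A union B| = |A| + |B| - |A intersect B| = 27 + 42 - 4.

Final answer: 65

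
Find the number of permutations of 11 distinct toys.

The number of ways to arrange 11 distinct objects is 11!.

Final answer: 11! = 39916800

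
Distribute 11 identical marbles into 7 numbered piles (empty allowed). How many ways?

Stars and bars: C(n+k-1, k-1) = C(17,6).

Final answer: C(17,6) = 12376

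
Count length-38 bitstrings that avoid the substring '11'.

Classify by the final bit: ...0 gives a(n-1) strings, ...01 gives a(n-2) strings. Thus a(n) = a(n-1) + a(n-2) with a(1)=2, a(2)=3.
Computing successive values: a(1)=2, a(2)=3, a(3)=5, a(4)=8, a(5)=13, a(6)=21, a(7)=34, a(8)=55, a(9)=89, a(10)=144, a(11)=233, a(12)=377, a(13)=610, a(14)=987, a(15)=1597, a(16)=2584, a(17)=4181, a(18)=6765, a(19)=10946, a(20)=17711, a(21)=28657, a(22)=46368, a(23)=75025, a(24)=121393, a(25)=196418, a(26)=317811, a(27)=514229, a(28)=832040, a(29)=1346269, a(30)=2178309, a(31)=3524578, a(32)=5702887, a(33)=9227465, a(34)=14930352, a(35)=24157817, a(36)=39088169, a(37)=63245986, a(38)=102334155.

Final answer: 102334155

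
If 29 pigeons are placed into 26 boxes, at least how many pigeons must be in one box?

By the pigeonhole principle: ceiling(29/26).

Final answer: 2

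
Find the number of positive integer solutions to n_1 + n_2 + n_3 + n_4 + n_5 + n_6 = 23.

Substitute n'_i = n_i - 1 (so n'_i >= 0). Then sum n'_i = 23 - 6 = 17.
Stars and bars: C(17+6-1, 6-1) = C(22,5).

Final answer: C(22,5) = 26334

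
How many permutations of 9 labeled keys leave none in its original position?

Derangements satisfy D(n) = (n-1)(D(n-1) + D(n-2)), starting from D(0)=1, D(1)=0.
D(2) = 1 x (0 + 1) = 1
D(3) = 2 x (1 + 0) = 2
D(4) = 3 x (2 + 1) = 9
D(5) = 4 x (9 + 2) = 44
D(6) = 5 x (44 + 9) = 265
D(7) = 6 x (265 + 44) = 1854
D(8) = 7 x (1854 + 265) = 14833
D(9) = 8 x (D(8) + D(7)) = 8 x (14833 + 1854)

Final answer: D(9) = 133496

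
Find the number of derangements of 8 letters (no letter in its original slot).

D(n) = (n-1)(D(n-1) + D(n-2)), D(0)=1, D(1)=0.
D(2) = 1 x (0 + 1) = 1
D(3) = 2 x (1 + 0) = 2
D(4) = 3 x (2 + 1) = 9
D(5) = 4 x (9 + 2) = 44
D(6) = 5 x (44 + 9) = 265
D(7) = 6 x (265 + 44) = 1854
D(8) = 7 x (D(7) + D(6)) = 7 x (1854 + 265)

Final answer: D(8) = 14833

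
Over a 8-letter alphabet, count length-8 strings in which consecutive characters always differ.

Let g(n) count such strings. g(1) = 8, and each valid string of length n-1 extends in 7 ways (any symbol but the last), so g(n) = 7 g(n-1).
Total: g(8) = 8 x 7^7.

Final answer: 8 x 7^{7} = 6588344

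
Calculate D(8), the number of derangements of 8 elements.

Use the recurrence D(n) = (n-1)(D(n-1) + D(n-2)) with D(0)=1, D(1)=0.
D(2) = 1 x (0 + 1) = 1
D(3) = 2 x (1 + 0) = 2
D(4) = 3 x (2 + 1) = 9
D(5) = 4 x (9 + 2) = 44
D(6) = 5 x (44 + 9) = 265
D(7) = 6 x (265 + 44) = 1854
D(8) = 7 x (D(7) + D(6)) = 7 x (1854 + 265)

Final answer: D(8) = 14833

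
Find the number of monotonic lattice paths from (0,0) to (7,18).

Each path has 7 right steps and 18 up steps in some order (25 steps total).
Choose which 18 of the 25 steps are up: C(25,18).

Final answer: C(25,18) = 480700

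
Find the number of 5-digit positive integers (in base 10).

These are the integers in [10^4, 10^5), so the count is 10^5 - 10^4 = 9 x 10^4.

Final answer: 90000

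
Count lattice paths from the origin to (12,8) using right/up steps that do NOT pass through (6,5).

Total paths to (12,8): C(20,8) = 125970.
Paths through (6,5): C(11,5) x C(9,3) = 38808.
Avoiding (6,5): 125970 - 38808.

Final answer: 87162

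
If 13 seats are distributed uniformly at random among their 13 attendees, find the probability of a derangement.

Derangements satisfy D(n) = (n-1)(D(n-1) + D(n-2)), starting from D(0)=1, D(1)=0.
Building up: D(2)=1, D(3)=2, D(4)=9, D(5)=44, D(6)=265, D(7)=1854, D(8)=14833, D(9)=133496, D(10)=1334961, D(11)=14684570, D(12)=176214841, D(13)=2290792932.
Total arrangements: 13! = 6227020800.
Probability = D(13)/13! = 63633137/172972800.

Final answer: D(13)/13! = 2290792932/6227020800 = 0.367879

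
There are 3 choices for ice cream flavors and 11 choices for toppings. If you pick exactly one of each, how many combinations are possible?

By the multiplication principle: 3 x 11.

Final answer: 33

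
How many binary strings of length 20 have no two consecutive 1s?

Classify by the final bit: ...0 gives a(n-1) strings, ...01 gives a(n-2) strings. Thus a(n) = a(n-1) + a(n-2) with a(1)=2, a(2)=3.
Iterating the recurrence: a(1)=2, a(2)=3, a(3)=5, a(4)=8, a(5)=13, a(6)=21, a(7)=34, a(8)=55, a(9)=89, a(10)=144, a(11)=233, a(12)=377, a(13)=610, a(14)=987, a(15)=1597, a(16)=2584, a(17)=4181, a(18)=6765, a(19)=10946, a(20)=17711.

Final answer: 17711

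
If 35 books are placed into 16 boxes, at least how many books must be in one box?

By the pigeonhole principle: ceiling(35/16).

Final answer: 3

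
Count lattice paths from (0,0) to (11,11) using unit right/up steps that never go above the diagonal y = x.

Total monotonic paths to (11,11): C(22,11) = 705432.
Reflecting each bad path at its first crossing gives a bijection with paths to (10,12): C(22,12) = 646646.
Valid Dyck paths: 705432 - 646646.
(Check: C(22,11) - C(22,12) = C(22,11)/12, the Catalan number C_{11}.)

Final answer: C_{11} = 58786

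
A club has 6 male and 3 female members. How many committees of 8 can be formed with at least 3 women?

Sum over valid woman counts:
C(3,3)C(6,5).

Final answer: 6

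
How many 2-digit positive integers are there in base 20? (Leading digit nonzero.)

In base 20, the leading digit has 19 choices (1..19); each of the remaining 1 digits has 20 choices.
Total: 19 x 20^1.

Final answer: 380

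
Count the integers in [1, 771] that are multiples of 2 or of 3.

Multiples of 2: 385. Multiples of 3: 257. Of both (lcm=6): 128.
By inclusion-exclusion: 385 + 257 - 128.

Final answer: 514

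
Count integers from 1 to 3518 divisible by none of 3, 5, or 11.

|div by 3|=1172, |div by 5|=703, |div by 11|=319.
|div by 3&5|=234, |div by 3&11|=106, |div by 5&11|=63, |div by all|=21.
By inclusion-exclusion, divisible by at least one: 1172+703+319-234-106-63+21 = 1812.
Not divisible by any: 3518 - 1812.

Final answer: 1706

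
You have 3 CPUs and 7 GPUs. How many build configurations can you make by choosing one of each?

By the multiplication principle: 3 x 7.

Final answer: 21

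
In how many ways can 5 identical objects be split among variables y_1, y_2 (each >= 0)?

Stars and bars with 5 stars and 1 bars:
C(5+2-1, 2-1) = C(6,1).

Final answer: C(6,1) = 6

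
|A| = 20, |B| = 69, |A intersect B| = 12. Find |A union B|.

|A union B| = |A| + |B| - |A intersect B| = 20 + 69 - 12.

Final answer: 77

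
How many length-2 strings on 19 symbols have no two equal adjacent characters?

Let g(n) count such strings. g(1) = 19, and each valid string of length n-1 extends in 18 ways (any symbol but the last), so g(n) = 18 g(n-1).
Total: g(2) = 19 x 18^1.

Final answer: 19 x 18^{1} = 342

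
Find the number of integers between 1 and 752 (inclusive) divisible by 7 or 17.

Multiples of 7: 107. Multiples of 17: 44. Of both (lcm=119): 6.
By inclusion-exclusion: 107 + 44 - 6.

Final answer: 145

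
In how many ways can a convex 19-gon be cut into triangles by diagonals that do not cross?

The structures are counted by the Catalan number C_n. Here n = 19 - 2 = 17.
C_n = C(2n,n)/(n+1), so C_{17} = C(34,17)/18 = 2333606220/18.

Final answer: C_{17} = 129644790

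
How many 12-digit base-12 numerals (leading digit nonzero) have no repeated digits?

First digit: 11 (nonzero). Second: 11 (not first). Third: 10, etc.
Total: 11 x 11 x 10 x 9 x 8 x 7 x 6 x 5 x 4 x 3 x 2 x 1.

Final answer: 439084800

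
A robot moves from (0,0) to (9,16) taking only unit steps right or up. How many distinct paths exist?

Each path has 9 right steps and 16 up steps in some order (25 steps total).
Choose which 16 of the 25 steps are up: C(25,16).

Final answer: C(25,16) = 2042975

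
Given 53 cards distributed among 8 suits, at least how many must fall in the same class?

By pigeonhole with 53 objects and 8 categories: ceiling(53/8).

Final answer: 7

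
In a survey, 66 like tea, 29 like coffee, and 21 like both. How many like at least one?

|A union B| = |A| + |B| - |A intersect B| = 66 + 29 - 21.

Final answer: 74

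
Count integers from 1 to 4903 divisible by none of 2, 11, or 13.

|div by 2|=2451, |div by 11|=445, |div by 13|=377.
|div by 2&11|=222, |div by 2&13|=188, |div by 11&13|=34, |div by all|=17.
By inclusion-exclusion, divisible by at least one: 2451+445+377-222-188-34+17 = 2846.
Not divisible by any: 4903 - 2846.

Final answer: 2057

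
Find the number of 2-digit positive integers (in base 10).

The leading digit cannot be 0 (9 options); the other 1 digit can be anything (10 options each).
Total: 9 x 10^1.

Final answer: 90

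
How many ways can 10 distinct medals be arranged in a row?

The number of ways to arrange 10 distinct objects is 10!.

Final answer: 10! = 3628800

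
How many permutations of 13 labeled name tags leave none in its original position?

D(n) = (n-1)(D(n-1) + D(n-2)), D(0)=1, D(1)=0.
D(2) = 1 x (0 + 1) = 1
D(3) = 2 x (1 + 0) = 2
D(4) = 3 x (2 + 1) = 9
D(5) = 4 x (9 + 2) = 44
D(6) = 5 x (44 + 9) = 265
D(7) = 6 x (265 + 44) = 1854
D(8) = 7 x (1854 + 265) = 14833
D(9) = 8 x (14833 + 1854) = 133496
D(10) = 9 x (133496 + 14833) = 1334961
D(11) = 10 x (1334961 + 133496) = 14684570
D(12) = 11 x (14684570 + 1334961) = 176214841
D(13) = 12 x (D(12) + D(11)) = 12 x (176214841 + 14684570)

Final answer: D(13) = 2290792932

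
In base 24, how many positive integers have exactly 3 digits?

In base 24, the leading digit has 23 choices (1..23); each of the remaining 2 digits has 24 choices.
Total: 23 x 24^2.

Final answer: 13248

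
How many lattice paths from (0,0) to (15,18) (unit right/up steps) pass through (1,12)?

Paths (0,0)->(1,12): C(13,12) = 13.
Paths (1,12)->(15,18): C(20,6) = 38760.
By multiplication principle: 13 x 38760.

Final answer: 503880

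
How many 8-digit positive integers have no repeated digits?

First digit: 9 (not 0). Second: 9 (not first). Third: 8, etc.
Total: 9 x 9 x 8 x 7 x 6 x 5 x 4 x 3.

Final answer: 1632960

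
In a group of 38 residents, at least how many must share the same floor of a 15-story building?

There are 15 possible values for floor of a 15-story building. With 38 residents and 15 categories, by pigeonhole: ceiling(38/15).

Final answer: 3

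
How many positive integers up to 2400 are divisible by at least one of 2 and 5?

Multiples of 2: 1200. Multiples of 5: 480. Of both (lcm=10): 240.
By inclusion-exclusion: 1200 + 480 - 240.

Final answer: 1440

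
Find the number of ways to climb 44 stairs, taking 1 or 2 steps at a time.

Let f(n) be the number of climbs. Removing the last move (1 or 2 steps) gives f(n) = f(n-1) + f(n-2); base cases f(1)=1, f(2)=2.
Iterating the recurrence: f(1)=1, f(2)=2, f(3)=3, f(4)=5, f(5)=8, f(6)=13, f(7)=21, f(8)=34, f(9)=55, f(10)=89, f(11)=144, f(12)=233, f(13)=377, f(14)=610, f(15)=987, f(16)=1597, f(17)=2584, f(18)=4181, f(19)=6765, f(20)=10946, f(21)=17711, f(22)=28657, f(23)=46368, f(24)=75025, f(25)=121393, f(26)=196418, f(27)=317811, f(28)=514229, f(29)=832040, f(30)=1346269, f(31)=2178309, f(32)=3524578, f(33)=5702887, f(34)=9227465, f(35)=14930352, f(36)=24157817, f(37)=39088169, f(38)=63245986, f(39)=102334155, f(40)=165580141, f(41)=267914296, f(42)=433494437, f(43)=701408733, f(44)=1134903170.

Final answer: 1134903170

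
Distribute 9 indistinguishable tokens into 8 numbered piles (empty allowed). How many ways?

Stars and bars: C(n+k-1, k-1) = C(16,7).

Final answer: C(16,7) = 11440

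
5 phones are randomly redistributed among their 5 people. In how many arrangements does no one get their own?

Derangements satisfy D(n) = (n-1)(D(n-1) + D(n-2)), starting from D(0)=1, D(1)=0.
D(2) = 1 x (0 + 1) = 1
D(3) = 2 x (1 + 0) = 2
D(4) = 3 x (2 + 1) = 9
D(5) = 4 x (D(4) + D(3)) = 4 x (9 + 2)

Final answer: D(5) = 44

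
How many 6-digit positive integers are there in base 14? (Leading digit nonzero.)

In base 14, the leading digit has 13 choices (1..13); each of the remaining 5 digits has 14 choices.
Total: 13 x 14^5.

Final answer: 6991712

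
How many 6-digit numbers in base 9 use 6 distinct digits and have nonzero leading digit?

The leading digit has 8 choices (anything but zero); the next has 8 (anything but the first), then 7, and so on, one fewer each time.
Total: 8 x 8 x 7 x 6 x 5 x 4.

Final answer: 53760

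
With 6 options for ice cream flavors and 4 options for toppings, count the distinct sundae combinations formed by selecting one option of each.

By the multiplication principle: 6 x 4.

Final answer: 24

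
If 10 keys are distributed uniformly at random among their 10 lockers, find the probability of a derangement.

D(n) = (n-1)(D(n-1) + D(n-2)), D(0)=1, D(1)=0.
Building up: D(2)=1, D(3)=2, D(4)=9, D(5)=44, D(6)=265, D(7)=1854, D(8)=14833, D(9)=133496, D(10)=1334961.
Total arrangements: 10! = 3628800.
Probability = D(10)/10! = 16481/44800.

Final answer: D(10)/10! = 1334961/3628800 = 0.367879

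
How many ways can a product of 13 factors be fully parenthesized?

This is counted by the nth Catalan number C_n. Here n = 13 - 1 = 12.
Using C_0 = 1 and C_(k+1) = C_k x 2(2k+1)/(k+2), build up term by term: C_1=1, C_2=2, C_3=5, C_4=14, C_5=42, C_6=132, C_7=429, C_8=1430, C_9=4862, C_10=16796, C_11=58786, C_12=208012.

Final answer: C_{12} = 208012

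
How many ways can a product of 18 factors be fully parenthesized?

This is counted by the nth Catalan number C_n. Here n = 18 - 1 = 17.
C_n = C(2n,n) - C(2n,n+1), so C_{17} = C(34,17) - C(34,18) = 2333606220 - 2203961430.

Final answer: C_{17} = 129644790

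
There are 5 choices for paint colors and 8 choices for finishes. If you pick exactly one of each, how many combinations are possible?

By the multiplication principle: 5 x 8.

Final answer: 40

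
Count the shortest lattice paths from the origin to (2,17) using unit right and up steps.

Each path has 2 right steps and 17 up steps in some order (19 steps total).
Choose which 17 of the 19 steps are up: C(19,17).

Final answer: C(19,17) = 171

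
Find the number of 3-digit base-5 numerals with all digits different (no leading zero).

First digit: 4 (nonzero). Second: 4 (not first). Third: 3, etc.
Total: 4 x 4 x 3.

Final answer: 48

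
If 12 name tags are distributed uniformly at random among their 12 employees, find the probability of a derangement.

Derangements satisfy D(n) = (n-1)(D(n-1) + D(n-2)), starting from D(0)=1, D(1)=0.
Building up: D(2)=1, D(3)=2, D(4)=9, D(5)=44, D(6)=265, D(7)=1854, D(8)=14833, D(9)=133496, D(10)=1334961, D(11)=14684570, D(12)=176214841.
Total arrangements: 12! = 479001600.
Probability = D(12)/12! = 16019531/43545600.

Final answer: D(12)/12! = 176214841/479001600 = 0.367879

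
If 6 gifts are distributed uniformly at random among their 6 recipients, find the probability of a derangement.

Use the recurrence D(n) = (n-1)(D(n-1) + D(n-2)) with D(0)=1, D(1)=0.
Building up: D(2)=1, D(3)=2, D(4)=9, D(5)=44, D(6)=265.
Total arrangements: 6! = 720.
Probability = D(6)/6! = 53/144.

Final answer: D(6)/6! = 265/720 = 0.368056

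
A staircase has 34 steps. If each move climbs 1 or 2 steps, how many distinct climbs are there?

Let f(n) be the number of climbs. Removing the last move (1 or 2 steps) gives f(n) = f(n-1) + f(n-2); base cases f(1)=1, f(2)=2.
Building up term by term: f(1)=1, f(2)=2, f(3)=3, f(4)=5, f(5)=8, f(6)=13, f(7)=21, f(8)=34, f(9)=55, f(10)=89, f(11)=144, f(12)=233, f(13)=377, f(14)=610, f(15)=987, f(16)=1597, f(17)=2584, f(18)=4181, f(19)=6765, f(20)=10946, f(21)=17711, f(22)=28657, f(23)=46368, f(24)=75025, f(25)=121393, f(26)=196418, f(27)=317811, f(28)=514229, f(29)=832040, f(30)=1346269, f(31)=2178309, f(32)=3524578, f(33)=5702887, f(34)=9227465.

Final answer: 9227465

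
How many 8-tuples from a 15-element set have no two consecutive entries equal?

First character: 15 choices. Each subsequent: 14 choices (must differ from the previous one).
Total: 15 x 14^7.

Final answer: 15 x 14^{7} = 1581202560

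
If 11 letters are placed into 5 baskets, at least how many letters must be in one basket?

By the pigeonhole principle: ceiling(11/5).

Final answer: 3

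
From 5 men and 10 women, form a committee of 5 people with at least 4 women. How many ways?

Sum over valid woman counts:
C(10,4)C(5,1) = 1050
C(10,5)C(5,0) = 252
Total: 1050 + 252.

Final answer: 1302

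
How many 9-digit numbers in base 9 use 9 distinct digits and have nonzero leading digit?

The leading digit has 8 choices (anything but zero); the next has 8 (anything but the first), then 7, and so on, one fewer each time.
Total: 8 x 8 x 7 x 6 x 5 x 4 x 3 x 2 x 1.

Final answer: 322560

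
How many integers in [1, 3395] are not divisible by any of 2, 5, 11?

|div by 2|=1697, |div by 5|=679, |div by 11|=308.
|div by 2&5|=339, |div by 2&11|=154, |div by 5&11|=61, |div by all|=30.
By inclusion-exclusion, divisible by at least one: 1697+679+308-339-154-61+30 = 2160.
Not divisible by any: 3395 - 2160.

Final answer: 1235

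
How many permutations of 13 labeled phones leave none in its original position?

D(n) = (n-1)(D(n-1) + D(n-2)), D(0)=1, D(1)=0.
D(2) = 1 x (0 + 1) = 1
D(3) = 2 x (1 + 0) = 2
D(4) = 3 x (2 + 1) = 9
D(5) = 4 x (9 + 2) = 44
D(6) = 5 x (44 + 9) = 265
D(7) = 6 x (265 + 44) = 1854
D(8) = 7 x (1854 + 265) = 14833
D(9) = 8 x (14833 + 1854) = 133496
D(10) = 9 x (133496 + 14833) = 1334961
D(11) = 10 x (1334961 + 133496) = 14684570
D(12) = 11 x (14684570 + 1334961) = 176214841
D(13) = 12 x (D(12) + D(11)) = 12 x (176214841 + 14684570)

Final answer: D(13) = 2290792932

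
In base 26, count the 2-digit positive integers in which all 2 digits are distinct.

The leading digit has 25 choices (anything but zero); the next has 25 (anything but the first), then 24, and so on, one fewer each time.
Total: 25 x 25.

Final answer: 625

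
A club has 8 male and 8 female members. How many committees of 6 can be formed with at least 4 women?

Sum over valid woman counts:
C(8,4)C(8,2) = 1960
C(8,5)C(8,1) = 448
C(8,6)C(8,0) = 28
Total: 1960 + 448 + 28.

Final answer: 2436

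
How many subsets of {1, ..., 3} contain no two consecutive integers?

Let a(n) count such subsets of {1, ..., n}. Either n is excluded (a(n-1) ways) or n is included, forcing n-1 out (a(n-2) ways), so a(n) = a(n-1) + a(n-2) with a(1)=2, a(2)=3.
Iterating the recurrence: a(1)=2, a(2)=3, a(3)=5.

Final answer: 5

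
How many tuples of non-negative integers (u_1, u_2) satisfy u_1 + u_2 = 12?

Stars and bars with 12 stars and 1 bars:
C(12+2-1, 2-1) = C(13,1).

Final answer: C(13,1) = 13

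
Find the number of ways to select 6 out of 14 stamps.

C(14,6) = 14!/(6! x (14-6)!).

Final answer: C(14,6) = 3003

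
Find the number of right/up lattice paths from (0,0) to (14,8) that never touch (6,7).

Total paths to (14,8): C(22,8) = 319770.
Paths through (6,7): C(13,7) x C(9,1) = 15444.
Avoiding (6,7): 319770 - 15444.

Final answer: 304326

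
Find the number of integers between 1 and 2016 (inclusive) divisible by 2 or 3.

Multiples of 2: 1008. Multiples of 3: 672. Of both (lcm=6): 336.
By inclusion-exclusion: 1008 + 672 - 336.

Final answer: 1344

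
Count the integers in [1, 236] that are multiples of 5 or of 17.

Multiples of 5: 47. Multiples of 17: 13. Of both (lcm=85): 2.
By inclusion-exclusion: 47 + 13 - 2.

Final answer: 58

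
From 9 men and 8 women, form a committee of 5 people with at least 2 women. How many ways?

Sum over valid woman counts:
C(8,2)C(9,3) = 2352
C(8,3)C(9,2) = 2016
C(8,4)C(9,1) = 630
C(8,5)C(9,0) = 56
Total: 2352 + 2016 + 630 + 56.

Final answer: 5054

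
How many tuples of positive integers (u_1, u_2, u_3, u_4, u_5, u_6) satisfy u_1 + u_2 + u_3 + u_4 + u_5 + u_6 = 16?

Substitute u'_i = u_i - 1 (so u'_i >= 0). Then sum u'_i = 16 - 6 = 10.
Stars and bars: C(10+6-1, 6-1) = C(15,5).

Final answer: C(15,5) = 3003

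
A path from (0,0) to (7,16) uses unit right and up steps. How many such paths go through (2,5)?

Paths (0,0)->(2,5): C(7,5) = 21.
Paths (2,5)->(7,16): C(16,11) = 4368.
By multiplication principle: 21 x 4368.

Final answer: 91728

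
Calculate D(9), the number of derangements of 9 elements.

D(n) = (n-1)(D(n-1) + D(n-2)), D(0)=1, D(1)=0.
Building up: D(2)=1, D(3)=2, D(4)=9, D(5)=44, D(6)=265, D(7)=1854, D(8)=14833.
D(9) = 8 x (D(8) + D(7)) = 8 x (14833 + 1854).

Final answer: D(9) = 133496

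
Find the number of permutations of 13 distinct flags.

The number of ways to arrange 13 distinct objects is 13!.

Final answer: 13! = 6227020800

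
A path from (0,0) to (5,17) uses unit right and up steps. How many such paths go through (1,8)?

Paths (0,0)->(1,8): C(9,8) = 9.
Paths (1,8)->(5,17): C(13,9) = 715.
By multiplication principle: 9 x 715.

Final answer: 6435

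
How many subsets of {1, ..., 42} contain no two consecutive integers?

Let a(n) count such subsets of {1, ..., n}. Either n is excluded (a(n-1) ways) or n is included, forcing n-1 out (a(n-2) ways), so a(n) = a(n-1) + a(n-2) with a(1)=2, a(2)=3.
Iterating the recurrence: a(1)=2, a(2)=3, a(3)=5, a(4)=8, a(5)=13, a(6)=21, a(7)=34, a(8)=55, a(9)=89, a(10)=144, a(11)=233, a(12)=377, a(13)=610, a(14)=987, a(15)=1597, a(16)=2584, a(17)=4181, a(18)=6765, a(19)=10946, a(20)=17711, a(21)=28657, a(22)=46368, a(23)=75025, a(24)=121393, a(25)=196418, a(26)=317811, a(27)=514229, a(28)=832040, a(29)=1346269, a(30)=2178309, a(31)=3524578, a(32)=5702887, a(33)=9227465, a(34)=14930352, a(35)=24157817, a(36)=39088169, a(37)=63245986, a(38)=102334155, a(39)=165580141, a(40)=267914296, a(41)=433494437, a(42)=701408733.

Final answer: 701408733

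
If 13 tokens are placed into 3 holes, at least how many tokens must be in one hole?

By the pigeonhole principle: ceiling(13/3).

Final answer: 5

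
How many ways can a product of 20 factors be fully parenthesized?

The structures are counted by the Catalan number C_n. Here n = 20 - 1 = 19.
Using C_0 = 1 and C_(k+1) = C_k x 2(2k+1)/(k+2), build up term by term: C_1=1, C_2=2, C_3=5, C_4=14, C_5=42, C_6=132, C_7=429, C_8=1430, C_9=4862, C_10=16796, C_11=58786, C_12=208012, C_13=742900, C_14=2674440, C_15=9694845, C_16=35357670, C_17=129644790, C_18=477638700, C_19=1767263190.

Final answer: C_{19} = 1767263190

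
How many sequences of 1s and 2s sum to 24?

Let f(n) be the number of climbs. Removing the last move (1 or 2 steps) gives f(n) = f(n-1) + f(n-2); base cases f(1)=1, f(2)=2.
Iterating the recurrence: f(1)=1, f(2)=2, f(3)=3, f(4)=5, f(5)=8, f(6)=13, f(7)=21, f(8)=34, f(9)=55, f(10)=89, f(11)=144, f(12)=233, f(13)=377, f(14)=610, f(15)=987, f(16)=1597, f(17)=2584, f(18)=4181, f(19)=6765, f(20)=10946, f(21)=17711, f(22)=28657, f(23)=46368, f(24)=75025.

Final answer: 75025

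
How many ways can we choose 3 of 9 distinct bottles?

C(9,3) = 9!/(3! x 6!).

Final answer: \binom{9}{3} = 84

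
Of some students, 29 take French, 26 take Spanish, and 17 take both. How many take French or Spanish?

|A union B| = |A| + |B| - |A intersect B| = 29 + 26 - 17.

Final answer: 38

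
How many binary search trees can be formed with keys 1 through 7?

This is a standard Catalan-number count: the answer is C_n. Here n = 7.
Using C_0 = 1 and C_(k+1) = C_k x 2(2k+1)/(k+2), build up term by term: C_1=1, C_2=2, C_3=5, C_4=14, C_5=42, C_6=132, C_7=429.

Final answer: C_{7} = 429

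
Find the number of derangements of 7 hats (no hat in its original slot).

Derangements satisfy D(n) = (n-1)(D(n-1) + D(n-2)), starting from D(0)=1, D(1)=0.
D(2) = 1 x (0 + 1) = 1
D(3) = 2 x (1 + 0) = 2
D(4) = 3 x (2 + 1) = 9
D(5) = 4 x (9 + 2) = 44
D(6) = 5 x (44 + 9) = 265
D(7) = 6 x (D(6) + D(5)) = 6 x (265 + 44)

Final answer: D(7) = 1854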